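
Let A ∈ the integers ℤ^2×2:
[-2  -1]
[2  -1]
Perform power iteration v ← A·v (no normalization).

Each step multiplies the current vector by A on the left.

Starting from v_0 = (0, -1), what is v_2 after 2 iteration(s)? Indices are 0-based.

v_2 = (-3, 1)

v_0 = (0, -1).
v_1 = A·v_0 = (1, 1).
v_2 = A·v_1 = (-3, 1).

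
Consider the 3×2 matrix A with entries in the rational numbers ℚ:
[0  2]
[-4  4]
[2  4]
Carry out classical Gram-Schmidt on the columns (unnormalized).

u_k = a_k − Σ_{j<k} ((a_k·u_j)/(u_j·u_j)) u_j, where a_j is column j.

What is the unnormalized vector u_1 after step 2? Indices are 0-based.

Step 1: u_0 = a_0 = (0, -4, 2).
Step 2: u_1 = a_1 − (-2/5)·u_0 = (2, 12/5, 24/5).

u_1 = (2, 12/5, 24/5)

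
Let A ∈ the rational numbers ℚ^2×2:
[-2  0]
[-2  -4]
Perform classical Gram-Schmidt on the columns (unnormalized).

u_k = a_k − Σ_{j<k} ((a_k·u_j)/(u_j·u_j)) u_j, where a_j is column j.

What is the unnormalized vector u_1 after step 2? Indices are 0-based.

u_1 = (2, -2)

Step 1: u_0 = a_0 = (-2, -2).
Step 2: u_1 = a_1 − (1)·u_0 = (2, -2).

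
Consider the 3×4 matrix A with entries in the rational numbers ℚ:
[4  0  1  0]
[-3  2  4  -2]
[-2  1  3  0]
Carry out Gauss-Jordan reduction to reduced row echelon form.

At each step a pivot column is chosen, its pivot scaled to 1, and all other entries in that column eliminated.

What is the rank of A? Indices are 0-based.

[1] R0 /= 4  ⇒  (1, 0, 1/4, 0)
     R1 -= -3·R0  ⇒  (0, 2, 19/4, -2)
     R2 -= -2·R0  ⇒  (0, 1, 7/2, 0)
[2] R1 /= 2  ⇒  (0, 1, 19/8, -1)
     R2 -= 1·R1  ⇒  (0, 0, 9/8, 1)
[3] R2 /= 9/8  ⇒  (0, 0, 1, 8/9)
     R0 -= 1/4·R2  ⇒  (1, 0, 0, -2/9)
     R1 -= 19/8·R2  ⇒  (0, 1, 0, -28/9)

rank = 3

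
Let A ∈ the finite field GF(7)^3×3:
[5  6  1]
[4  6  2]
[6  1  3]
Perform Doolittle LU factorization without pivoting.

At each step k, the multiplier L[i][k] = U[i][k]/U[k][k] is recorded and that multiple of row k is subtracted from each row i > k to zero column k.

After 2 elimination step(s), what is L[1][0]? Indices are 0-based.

Step 1: pivot at (0,0) is 5.
  row1 ← row1 − (5)·row0  ⇒  L[1][0]=5, U row1=(0, 4, 4)
  row2 ← row2 − (4)·row0  ⇒  L[2][0]=4, U row2=(0, 5, 6)
Step 2: pivot at (1,1) is 4.
  row2 ← row2 − (3)·row1  ⇒  L[2][1]=3, U row2=(0, 0, 1)

L[1][0] = 5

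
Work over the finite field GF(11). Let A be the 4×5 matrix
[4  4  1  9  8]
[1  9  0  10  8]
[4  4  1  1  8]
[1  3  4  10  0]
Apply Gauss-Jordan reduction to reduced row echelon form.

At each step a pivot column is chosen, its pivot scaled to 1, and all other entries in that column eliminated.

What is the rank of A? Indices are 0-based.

pivot(0,0)=4: scale R0 → (1, 1, 3, 5, 2)
  clear (1,0): R1 −= (1)R0 → (0, 8, 8, 5, 6)
  clear (2,0): R2 −= (4)R0 → (0, 0, 0, 3, 0)
  clear (3,0): R3 −= (1)R0 → (0, 2, 1, 5, 9)
pivot(1,1)=8: scale R1 → (0, 1, 1, 2, 9)
  clear (0,1): R0 −= (1)R1 → (1, 0, 2, 3, 4)
  clear (3,1): R3 −= (2)R1 → (0, 0, 10, 1, 2)
pivot(2,2): swap R2↔R3
pivot(2,2)=10: scale R2 → (0, 0, 1, 10, 9)
  clear (0,2): R0 −= (2)R2 → (1, 0, 0, 5, 8)
  clear (1,2): R1 −= (1)R2 → (0, 1, 0, 3, 0)
pivot(3,3)=3: scale R3 → (0, 0, 0, 1, 0)
  clear (0,3): R0 −= (5)R3 → (1, 0, 0, 0, 8)
  clear (1,3): R1 −= (3)R3 → (0, 1, 0, 0, 0)
  clear (2,3): R2 −= (10)R3 → (0, 0, 1, 0, 9)

rank = 4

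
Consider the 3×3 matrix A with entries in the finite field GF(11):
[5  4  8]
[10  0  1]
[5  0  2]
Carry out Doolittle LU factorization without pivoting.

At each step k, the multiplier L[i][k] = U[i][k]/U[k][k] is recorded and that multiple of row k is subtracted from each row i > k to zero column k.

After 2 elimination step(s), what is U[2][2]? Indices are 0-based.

[col 0] pivot 5
  R1 -= 2*R0 → (0, 3, 7)  (L[1][0] := 2)
  R2 -= 1*R0 → (0, 7, 5)  (L[2][0] := 1)
[col 1] pivot 3
  R2 -= 6*R1 → (0, 0, 7)  (L[2][1] := 6)

U[2][2] = 7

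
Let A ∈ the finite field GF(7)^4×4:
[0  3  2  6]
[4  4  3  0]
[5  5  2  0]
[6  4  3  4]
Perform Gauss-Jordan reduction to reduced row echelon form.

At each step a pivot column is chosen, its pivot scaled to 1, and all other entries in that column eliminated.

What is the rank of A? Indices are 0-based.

rank = 3

step 1: exchange rows 0,1
step 1: normalize row 0 (÷4) = (1, 1, 6, 0)
  row 2: subtract 5×row0 = (0, 0, 0, 0)
  row 3: subtract 6×row0 = (0, 5, 2, 4)
step 2: normalize row 1 (÷3) = (0, 1, 3, 2)
  row 0: subtract 1×row1 = (1, 0, 3, 5)
  row 3: subtract 5×row1 = (0, 0, 1, 1)
step 3: exchange rows 2,3
step 3: normalize row 2 (÷1) = (0, 0, 1, 1)
  row 0: subtract 3×row2 = (1, 0, 0, 2)
  row 1: subtract 3×row2 = (0, 1, 0, 6)
skip col 3 (zero from row 3)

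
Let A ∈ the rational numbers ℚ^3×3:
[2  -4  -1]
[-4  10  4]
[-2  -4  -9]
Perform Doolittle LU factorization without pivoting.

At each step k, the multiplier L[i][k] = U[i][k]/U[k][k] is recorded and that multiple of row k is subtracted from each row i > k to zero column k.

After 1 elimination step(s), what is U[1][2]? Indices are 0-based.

k=0: U[0][0]=2
  eliminate (1,0): mult=-2, new row 1: (0, 2, 2); set L[1][0]=-2
  eliminate (2,0): mult=-1, new row 2: (0, -8, -10); set L[2][0]=-1

U[1][2] = 2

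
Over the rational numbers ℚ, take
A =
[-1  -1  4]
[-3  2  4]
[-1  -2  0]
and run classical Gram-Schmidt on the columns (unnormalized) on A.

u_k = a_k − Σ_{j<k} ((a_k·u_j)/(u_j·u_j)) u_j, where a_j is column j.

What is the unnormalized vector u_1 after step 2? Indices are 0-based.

Step 1: u_0 = a_0 = (-1, -3, -1).
Step 2: u_1 = a_1 − (-3/11)·u_0 = (-14/11, 13/11, -25/11).

u_1 = (-14/11, 13/11, -25/11)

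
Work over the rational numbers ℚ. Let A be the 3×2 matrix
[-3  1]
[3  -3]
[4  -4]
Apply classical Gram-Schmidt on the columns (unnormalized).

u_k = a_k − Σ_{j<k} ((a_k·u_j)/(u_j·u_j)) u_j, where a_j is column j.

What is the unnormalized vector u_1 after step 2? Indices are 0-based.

Step 1: u_0 = a_0 = (-3, 3, 4).
Step 2: u_1 = a_1 − (-14/17)·u_0 = (-25/17, -9/17, -12/17).

u_1 = (-25/17, -9/17, -12/17)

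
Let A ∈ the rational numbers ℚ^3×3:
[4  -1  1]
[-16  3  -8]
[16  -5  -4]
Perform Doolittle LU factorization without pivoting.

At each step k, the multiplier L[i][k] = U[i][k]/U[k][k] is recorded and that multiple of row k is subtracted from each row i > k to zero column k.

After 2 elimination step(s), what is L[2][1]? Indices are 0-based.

L[2][1] = 1

[col 0] pivot 4
  R1 -= -4*R0 → (0, -1, -4)  (L[1][0] := -4)
  R2 -= 4*R0 → (0, -1, -8)  (L[2][0] := 4)
[col 1] pivot -1
  R2 -= 1*R1 → (0, 0, -4)  (L[2][1] := 1)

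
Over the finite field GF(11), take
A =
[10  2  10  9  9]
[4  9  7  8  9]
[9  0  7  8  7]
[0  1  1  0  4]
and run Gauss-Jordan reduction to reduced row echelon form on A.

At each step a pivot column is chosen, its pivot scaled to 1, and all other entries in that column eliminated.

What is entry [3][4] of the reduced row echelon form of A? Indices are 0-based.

M[3][4] = 8

pivot(0,0)=10: scale R0 → (1, 9, 1, 2, 2)
  clear (1,0): R1 −= (4)R0 → (0, 6, 3, 0, 1)
  clear (2,0): R2 −= (9)R0 → (0, 7, 9, 1, 0)
pivot(1,1)=6: scale R1 → (0, 1, 6, 0, 2)
  clear (0,1): R0 −= (9)R1 → (1, 0, 2, 2, 6)
  clear (2,1): R2 −= (7)R1 → (0, 0, 0, 1, 8)
  clear (3,1): R3 −= (1)R1 → (0, 0, 6, 0, 2)
pivot(2,2): swap R2↔R3
pivot(2,2)=6: scale R2 → (0, 0, 1, 0, 4)
  clear (0,2): R0 −= (2)R2 → (1, 0, 0, 2, 9)
  clear (1,2): R1 −= (6)R2 → (0, 1, 0, 0, 0)
pivot(3,3)=1: scale R3 → (0, 0, 0, 1, 8)
  clear (0,3): R0 −= (2)R3 → (1, 0, 0, 0, 4)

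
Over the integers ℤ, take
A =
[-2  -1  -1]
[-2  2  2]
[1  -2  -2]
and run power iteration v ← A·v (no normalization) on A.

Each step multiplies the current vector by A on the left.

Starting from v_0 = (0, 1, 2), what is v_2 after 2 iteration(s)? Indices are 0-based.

v_2 = (6, 6, -3)

v_0 = (0, 1, 2).
v_1 = A·v_0 = (-3, 6, -6).
v_2 = A·v_1 = (6, 6, -3).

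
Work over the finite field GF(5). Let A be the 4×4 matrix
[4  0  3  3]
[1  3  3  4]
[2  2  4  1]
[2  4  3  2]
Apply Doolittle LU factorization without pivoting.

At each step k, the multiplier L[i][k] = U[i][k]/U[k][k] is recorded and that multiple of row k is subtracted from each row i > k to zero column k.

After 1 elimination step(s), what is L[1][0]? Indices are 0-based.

k=0: U[0][0]=4
  eliminate (1,0): mult=4, new row 1: (0, 3, 1, 2); set L[1][0]=4
  eliminate (2,0): mult=3, new row 2: (0, 2, 0, 2); set L[2][0]=3
  eliminate (3,0): mult=3, new row 3: (0, 4, 4, 3); set L[3][0]=3

L[1][0] = 4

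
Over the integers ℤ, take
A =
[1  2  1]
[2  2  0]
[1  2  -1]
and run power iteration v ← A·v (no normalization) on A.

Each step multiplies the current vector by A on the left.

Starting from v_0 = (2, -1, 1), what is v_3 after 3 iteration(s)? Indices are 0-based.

v_0 = (2, -1, 1).
v_1 = A·v_0 = (1, 2, -1).
v_2 = A·v_1 = (4, 6, 6).
v_3 = A·v_2 = (22, 20, 10).

v_3 = (22, 20, 10)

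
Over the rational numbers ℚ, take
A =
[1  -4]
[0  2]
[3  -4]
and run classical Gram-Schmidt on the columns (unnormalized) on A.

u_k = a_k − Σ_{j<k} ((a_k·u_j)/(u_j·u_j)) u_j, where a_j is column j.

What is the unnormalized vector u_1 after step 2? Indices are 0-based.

u_1 = (-12/5, 2, 4/5)

Step 1: u_0 = a_0 = (1, 0, 3).
Step 2: u_1 = a_1 − (-8/5)·u_0 = (-12/5, 2, 4/5).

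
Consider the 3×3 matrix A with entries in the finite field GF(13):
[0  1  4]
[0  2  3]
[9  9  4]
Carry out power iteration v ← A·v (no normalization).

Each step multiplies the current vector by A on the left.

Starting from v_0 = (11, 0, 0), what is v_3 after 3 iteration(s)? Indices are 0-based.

v_0 = (11, 0, 0).
v_1 = A·v_0 = (0, 0, 8).
v_2 = A·v_1 = (6, 11, 6).
v_3 = A·v_2 = (9, 1, 8).

v_3 = (9, 1, 8)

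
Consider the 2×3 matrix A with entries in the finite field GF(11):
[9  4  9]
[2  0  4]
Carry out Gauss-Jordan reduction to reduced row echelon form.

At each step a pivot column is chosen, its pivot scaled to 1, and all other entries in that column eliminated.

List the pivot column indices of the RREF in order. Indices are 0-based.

[1] R0 /= 9  ⇒  (1, 9, 1)
     R1 -= 2·R0  ⇒  (0, 4, 2)
[2] R1 /= 4  ⇒  (0, 1, 6)
     R0 -= 9·R1  ⇒  (1, 0, 2)

pivot columns: 0, 1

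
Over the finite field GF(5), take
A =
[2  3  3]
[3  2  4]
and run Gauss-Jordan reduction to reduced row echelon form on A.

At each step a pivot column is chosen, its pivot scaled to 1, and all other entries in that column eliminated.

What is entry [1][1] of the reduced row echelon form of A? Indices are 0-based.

[1] R0 /= 2  ⇒  (1, 4, 4)
     R1 -= 3·R0  ⇒  (0, 0, 2)
column 1 empty below row 1
[2] R1 /= 2  ⇒  (0, 0, 1)
     R0 -= 4·R1  ⇒  (1, 4, 0)

M[1][1] = 0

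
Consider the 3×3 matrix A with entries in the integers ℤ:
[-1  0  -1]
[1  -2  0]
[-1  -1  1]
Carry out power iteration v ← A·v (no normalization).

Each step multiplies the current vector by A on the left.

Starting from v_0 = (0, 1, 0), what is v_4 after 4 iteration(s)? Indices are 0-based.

v_4 = (6, 12, 5)

v_0 = (0, 1, 0).
v_1 = A·v_0 = (0, -2, -1).
v_2 = A·v_1 = (1, 4, 1).
v_3 = A·v_2 = (-2, -7, -4).
v_4 = A·v_3 = (6, 12, 5).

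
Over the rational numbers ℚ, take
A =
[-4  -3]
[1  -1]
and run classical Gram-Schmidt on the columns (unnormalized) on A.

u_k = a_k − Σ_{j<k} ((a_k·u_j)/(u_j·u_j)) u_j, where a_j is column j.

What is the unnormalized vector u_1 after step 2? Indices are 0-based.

u_1 = (-7/17, -28/17)

Step 1: u_0 = a_0 = (-4, 1).
Step 2: u_1 = a_1 − (11/17)·u_0 = (-7/17, -28/17).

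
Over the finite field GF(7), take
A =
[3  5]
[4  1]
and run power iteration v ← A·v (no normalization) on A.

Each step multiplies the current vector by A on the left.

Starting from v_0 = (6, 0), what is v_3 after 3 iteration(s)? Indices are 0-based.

v_3 = (1, 1)

v_0 = (6, 0).
v_1 = A·v_0 = (4, 3).
v_2 = A·v_1 = (6, 5).
v_3 = A·v_2 = (1, 1).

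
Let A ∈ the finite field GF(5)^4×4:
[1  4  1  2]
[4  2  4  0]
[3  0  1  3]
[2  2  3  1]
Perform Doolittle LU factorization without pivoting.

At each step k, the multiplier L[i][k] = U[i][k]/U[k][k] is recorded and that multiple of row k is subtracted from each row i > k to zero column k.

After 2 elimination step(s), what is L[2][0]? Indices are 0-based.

Step 1: pivot at (0,0) is 1.
  row1 ← row1 − (4)·row0  ⇒  L[1][0]=4, U row1=(0, 1, 0, 2)
  row2 ← row2 − (3)·row0  ⇒  L[2][0]=3, U row2=(0, 3, 3, 2)
  row3 ← row3 − (2)·row0  ⇒  L[3][0]=2, U row3=(0, 4, 1, 2)
Step 2: pivot at (1,1) is 1.
  row2 ← row2 − (3)·row1  ⇒  L[2][1]=3, U row2=(0, 0, 3, 1)
  row3 ← row3 − (4)·row1  ⇒  L[3][1]=4, U row3=(0, 0, 1, 4)

L[2][0] = 3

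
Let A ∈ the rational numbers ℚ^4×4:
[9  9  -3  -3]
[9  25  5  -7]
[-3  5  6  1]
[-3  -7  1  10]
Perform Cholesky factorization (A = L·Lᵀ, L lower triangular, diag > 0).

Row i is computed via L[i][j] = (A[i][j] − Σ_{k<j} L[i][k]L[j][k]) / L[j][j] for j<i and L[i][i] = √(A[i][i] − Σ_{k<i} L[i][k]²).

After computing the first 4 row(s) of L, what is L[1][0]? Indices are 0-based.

Step 1: L[0][0] = √(9) = 3.
  L[1][0] = (9) / L[0][0] = 3.
Step 2: L[1][1] = √(16) = 4.
  L[2][0] = (-3) / L[0][0] = -1.
  L[2][1] = (8) / L[1][1] = 2.
Step 3: L[2][2] = √(1) = 1.
  L[3][0] = (-3) / L[0][0] = -1.
  L[3][1] = (-4) / L[1][1] = -1.
  L[3][2] = (2) / L[2][2] = 2.
Step 4: L[3][3] = √(4) = 2.

L[1][0] = 3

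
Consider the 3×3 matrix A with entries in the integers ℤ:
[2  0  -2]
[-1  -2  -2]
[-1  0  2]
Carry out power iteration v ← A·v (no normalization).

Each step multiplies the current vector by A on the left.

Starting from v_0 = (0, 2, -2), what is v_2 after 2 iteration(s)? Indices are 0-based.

v_2 = (16, 4, -12)

v_0 = (0, 2, -2).
v_1 = A·v_0 = (4, 0, -4).
v_2 = A·v_1 = (16, 4, -12).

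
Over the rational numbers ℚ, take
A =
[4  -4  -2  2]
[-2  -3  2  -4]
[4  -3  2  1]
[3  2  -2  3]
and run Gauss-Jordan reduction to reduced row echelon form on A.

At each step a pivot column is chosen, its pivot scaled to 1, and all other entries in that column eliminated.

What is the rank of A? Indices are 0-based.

rank = 4

step 1: normalize row 0 (÷4) = (1, -1, -1/2, 1/2)
  row 1: subtract -2×row0 = (0, -5, 1, -3)
  row 2: subtract 4×row0 = (0, 1, 4, -1)
  row 3: subtract 3×row0 = (0, 5, -1/2, 3/2)
step 2: normalize row 1 (÷-5) = (0, 1, -1/5, 3/5)
  row 0: subtract -1×row1 = (1, 0, -7/10, 11/10)
  row 2: subtract 1×row1 = (0, 0, 21/5, -8/5)
  row 3: subtract 5×row1 = (0, 0, 1/2, -3/2)
step 3: normalize row 2 (÷21/5) = (0, 0, 1, -8/21)
  row 0: subtract -7/10×row2 = (1, 0, 0, 5/6)
  row 1: subtract -1/5×row2 = (0, 1, 0, 11/21)
  row 3: subtract 1/2×row2 = (0, 0, 0, -55/42)
step 4: normalize row 3 (÷-55/42) = (0, 0, 0, 1)
  row 0: subtract 5/6×row3 = (1, 0, 0, 0)
  row 1: subtract 11/21×row3 = (0, 1, 0, 0)
  row 2: subtract -8/21×row3 = (0, 0, 1, 0)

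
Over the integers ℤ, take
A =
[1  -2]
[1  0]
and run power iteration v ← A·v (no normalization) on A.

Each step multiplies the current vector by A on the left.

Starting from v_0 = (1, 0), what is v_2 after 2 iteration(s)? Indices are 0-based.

v_2 = (-1, 1)

v_0 = (1, 0).
v_1 = A·v_0 = (1, 1).
v_2 = A·v_1 = (-1, 1).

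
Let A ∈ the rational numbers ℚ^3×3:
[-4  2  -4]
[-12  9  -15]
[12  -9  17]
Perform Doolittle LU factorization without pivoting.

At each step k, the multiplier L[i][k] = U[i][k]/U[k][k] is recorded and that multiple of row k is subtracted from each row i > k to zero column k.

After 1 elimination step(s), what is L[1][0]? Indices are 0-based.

[col 0] pivot -4
  R1 -= 3*R0 → (0, 3, -3)  (L[1][0] := 3)
  R2 -= -3*R0 → (0, -3, 5)  (L[2][0] := -3)

L[1][0] = 3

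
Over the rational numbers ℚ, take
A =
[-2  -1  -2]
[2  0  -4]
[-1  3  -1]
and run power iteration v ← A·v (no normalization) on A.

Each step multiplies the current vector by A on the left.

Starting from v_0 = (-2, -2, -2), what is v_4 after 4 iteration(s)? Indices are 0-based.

v_4 = (-152, -392, -272)

v_0 = (-2, -2, -2).
v_1 = A·v_0 = (10, 4, -2).
v_2 = A·v_1 = (-20, 28, 4).
v_3 = A·v_2 = (4, -56, 100).
v_4 = A·v_3 = (-152, -392, -272).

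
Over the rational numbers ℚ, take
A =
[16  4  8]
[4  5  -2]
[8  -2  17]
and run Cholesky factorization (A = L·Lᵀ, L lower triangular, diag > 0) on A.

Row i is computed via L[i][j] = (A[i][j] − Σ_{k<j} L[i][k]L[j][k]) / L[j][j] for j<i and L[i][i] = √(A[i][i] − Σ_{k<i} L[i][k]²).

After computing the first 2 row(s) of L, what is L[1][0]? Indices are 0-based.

L[1][0] = 1

Step 1: L[0][0] = √(16) = 4.
  L[1][0] = (4) / L[0][0] = 1.
Step 2: L[1][1] = √(4) = 2.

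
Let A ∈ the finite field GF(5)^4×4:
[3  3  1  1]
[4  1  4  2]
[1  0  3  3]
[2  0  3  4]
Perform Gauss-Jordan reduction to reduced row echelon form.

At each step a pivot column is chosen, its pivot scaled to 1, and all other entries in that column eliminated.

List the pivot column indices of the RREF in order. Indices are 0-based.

pivot columns: 0, 1, 2, 3

[1] R0 /= 3  ⇒  (1, 1, 2, 2)
     R1 -= 4·R0  ⇒  (0, 2, 1, 4)
     R2 -= 1·R0  ⇒  (0, 4, 1, 1)
     R3 -= 2·R0  ⇒  (0, 3, 4, 0)
[2] R1 /= 2  ⇒  (0, 1, 3, 2)
     R0 -= 1·R1  ⇒  (1, 0, 4, 0)
     R2 -= 4·R1  ⇒  (0, 0, 4, 3)
     R3 -= 3·R1  ⇒  (0, 0, 0, 4)
[3] R2 /= 4  ⇒  (0, 0, 1, 2)
     R0 -= 4·R2  ⇒  (1, 0, 0, 2)
     R1 -= 3·R2  ⇒  (0, 1, 0, 1)
[4] R3 /= 4  ⇒  (0, 0, 0, 1)
     R0 -= 2·R3  ⇒  (1, 0, 0, 0)
     R1 -= 1·R3  ⇒  (0, 1, 0, 0)
     R2 -= 2·R3  ⇒  (0, 0, 1, 0)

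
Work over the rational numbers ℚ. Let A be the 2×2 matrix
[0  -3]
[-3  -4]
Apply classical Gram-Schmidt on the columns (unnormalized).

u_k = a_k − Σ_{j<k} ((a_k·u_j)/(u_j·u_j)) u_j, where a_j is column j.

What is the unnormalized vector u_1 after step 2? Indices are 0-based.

u_1 = (-3, 0)

Step 1: u_0 = a_0 = (0, -3).
Step 2: u_1 = a_1 − (4/3)·u_0 = (-3, 0).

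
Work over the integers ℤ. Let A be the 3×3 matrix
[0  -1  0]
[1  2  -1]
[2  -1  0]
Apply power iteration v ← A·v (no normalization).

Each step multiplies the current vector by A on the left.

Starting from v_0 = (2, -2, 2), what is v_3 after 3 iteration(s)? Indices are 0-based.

v_3 = (12, -28, 20)

v_0 = (2, -2, 2).
v_1 = A·v_0 = (2, -4, 6).
v_2 = A·v_1 = (4, -12, 8).
v_3 = A·v_2 = (12, -28, 20).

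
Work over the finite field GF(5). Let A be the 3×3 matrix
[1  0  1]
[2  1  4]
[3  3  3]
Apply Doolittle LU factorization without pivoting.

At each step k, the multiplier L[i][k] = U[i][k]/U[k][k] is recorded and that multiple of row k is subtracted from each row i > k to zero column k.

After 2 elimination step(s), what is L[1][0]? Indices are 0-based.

Step 1: pivot at (0,0) is 1.
  row1 ← row1 − (2)·row0  ⇒  L[1][0]=2, U row1=(0, 1, 2)
  row2 ← row2 − (3)·row0  ⇒  L[2][0]=3, U row2=(0, 3, 0)
Step 2: pivot at (1,1) is 1.
  row2 ← row2 − (3)·row1  ⇒  L[2][1]=3, U row2=(0, 0, 4)

L[1][0] = 2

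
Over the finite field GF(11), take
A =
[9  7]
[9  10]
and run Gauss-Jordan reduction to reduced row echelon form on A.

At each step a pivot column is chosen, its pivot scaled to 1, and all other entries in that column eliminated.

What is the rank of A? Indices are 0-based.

rank = 2

[1] R0 /= 9  ⇒  (1, 2)
     R1 -= 9·R0  ⇒  (0, 3)
[2] R1 /= 3  ⇒  (0, 1)
     R0 -= 2·R1  ⇒  (1, 0)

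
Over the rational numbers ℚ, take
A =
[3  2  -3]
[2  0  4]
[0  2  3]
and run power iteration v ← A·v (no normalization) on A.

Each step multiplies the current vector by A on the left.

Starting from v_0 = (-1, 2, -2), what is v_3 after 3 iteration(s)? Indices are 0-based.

v_0 = (-1, 2, -2).
v_1 = A·v_0 = (7, -10, -2).
v_2 = A·v_1 = (7, 6, -26).
v_3 = A·v_2 = (111, -90, -66).

v_3 = (111, -90, -66)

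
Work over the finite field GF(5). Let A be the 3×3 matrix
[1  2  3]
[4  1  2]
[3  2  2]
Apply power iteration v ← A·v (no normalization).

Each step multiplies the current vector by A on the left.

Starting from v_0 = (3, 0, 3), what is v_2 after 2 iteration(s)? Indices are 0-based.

v_0 = (3, 0, 3).
v_1 = A·v_0 = (2, 3, 0).
v_2 = A·v_1 = (3, 1, 2).

v_2 = (3, 1, 2)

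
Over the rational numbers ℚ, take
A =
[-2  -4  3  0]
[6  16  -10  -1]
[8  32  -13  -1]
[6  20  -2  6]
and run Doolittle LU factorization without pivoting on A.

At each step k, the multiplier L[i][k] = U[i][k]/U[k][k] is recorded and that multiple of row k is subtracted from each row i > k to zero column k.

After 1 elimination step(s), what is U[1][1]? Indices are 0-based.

[col 0] pivot -2
  R1 -= -3*R0 → (0, 4, -1, -1)  (L[1][0] := -3)
  R2 -= -4*R0 → (0, 16, -1, -1)  (L[2][0] := -4)
  R3 -= -3*R0 → (0, 8, 7, 6)  (L[3][0] := -3)

U[1][1] = 4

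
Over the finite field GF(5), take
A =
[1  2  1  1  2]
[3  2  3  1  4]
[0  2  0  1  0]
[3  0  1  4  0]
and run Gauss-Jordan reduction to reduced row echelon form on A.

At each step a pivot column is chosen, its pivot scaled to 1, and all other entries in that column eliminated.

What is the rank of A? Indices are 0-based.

pivot(0,0)=1: scale R0 → (1, 2, 1, 1, 2)
  clear (1,0): R1 −= (3)R0 → (0, 1, 0, 3, 3)
  clear (3,0): R3 −= (3)R0 → (0, 4, 3, 1, 4)
pivot(1,1)=1: scale R1 → (0, 1, 0, 3, 3)
  clear (0,1): R0 −= (2)R1 → (1, 0, 1, 0, 1)
  clear (2,1): R2 −= (2)R1 → (0, 0, 0, 0, 4)
  clear (3,1): R3 −= (4)R1 → (0, 0, 3, 4, 2)
pivot(2,2): swap R2↔R3
pivot(2,2)=3: scale R2 → (0, 0, 1, 3, 4)
  clear (0,2): R0 −= (1)R2 → (1, 0, 0, 2, 2)
col 3: no nonzero at/below row 3; advance.
pivot(3,4)=4: scale R3 → (0, 0, 0, 0, 1)
  clear (0,4): R0 −= (2)R3 → (1, 0, 0, 2, 0)
  clear (1,4): R1 −= (3)R3 → (0, 1, 0, 3, 0)
  clear (2,4): R2 −= (4)R3 → (0, 0, 1, 3, 0)

rank = 4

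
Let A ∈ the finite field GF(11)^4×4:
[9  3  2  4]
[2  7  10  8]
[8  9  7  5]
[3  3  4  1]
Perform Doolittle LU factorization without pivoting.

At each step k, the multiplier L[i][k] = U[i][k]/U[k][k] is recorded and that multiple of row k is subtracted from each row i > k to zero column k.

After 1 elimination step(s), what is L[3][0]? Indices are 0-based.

Step 1: pivot at (0,0) is 9.
  row1 ← row1 − (10)·row0  ⇒  L[1][0]=10, U row1=(0, 10, 1, 1)
  row2 ← row2 − (7)·row0  ⇒  L[2][0]=7, U row2=(0, 10, 4, 10)
  row3 ← row3 − (4)·row0  ⇒  L[3][0]=4, U row3=(0, 2, 7, 7)

L[3][0] = 4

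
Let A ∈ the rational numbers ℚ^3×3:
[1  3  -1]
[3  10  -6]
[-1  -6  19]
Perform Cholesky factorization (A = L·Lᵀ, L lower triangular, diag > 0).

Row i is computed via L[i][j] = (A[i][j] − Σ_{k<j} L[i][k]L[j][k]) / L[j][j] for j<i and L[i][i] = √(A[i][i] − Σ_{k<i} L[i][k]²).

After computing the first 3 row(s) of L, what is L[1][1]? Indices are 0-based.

Step 1: L[0][0] = √(1) = 1.
  L[1][0] = (3) / L[0][0] = 3.
Step 2: L[1][1] = √(1) = 1.
  L[2][0] = (-1) / L[0][0] = -1.
  L[2][1] = (-3) / L[1][1] = -3.
Step 3: L[2][2] = √(9) = 3.

L[1][1] = 1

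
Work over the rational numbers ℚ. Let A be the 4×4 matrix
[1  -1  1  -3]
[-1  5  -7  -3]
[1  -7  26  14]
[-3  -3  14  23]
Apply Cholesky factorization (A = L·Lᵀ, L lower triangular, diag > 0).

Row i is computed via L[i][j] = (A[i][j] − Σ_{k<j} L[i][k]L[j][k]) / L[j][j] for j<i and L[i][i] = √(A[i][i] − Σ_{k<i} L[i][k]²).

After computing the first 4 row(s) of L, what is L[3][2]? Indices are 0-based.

L[3][2] = 2

Step 1: L[0][0] = √(1) = 1.
  L[1][0] = (-1) / L[0][0] = -1.
Step 2: L[1][1] = √(4) = 2.
  L[2][0] = (1) / L[0][0] = 1.
  L[2][1] = (-6) / L[1][1] = -3.
Step 3: L[2][2] = √(16) = 4.
  L[3][0] = (-3) / L[0][0] = -3.
  L[3][1] = (-6) / L[1][1] = -3.
  L[3][2] = (8) / L[2][2] = 2.
Step 4: L[3][3] = √(1) = 1.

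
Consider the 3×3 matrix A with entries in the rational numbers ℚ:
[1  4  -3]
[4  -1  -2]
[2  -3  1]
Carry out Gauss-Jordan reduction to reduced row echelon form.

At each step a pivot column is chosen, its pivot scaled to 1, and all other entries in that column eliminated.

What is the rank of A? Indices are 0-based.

rank = 3

step 1: normalize row 0 (÷1) = (1, 4, -3)
  row 1: subtract 4×row0 = (0, -17, 10)
  row 2: subtract 2×row0 = (0, -11, 7)
step 2: normalize row 1 (÷-17) = (0, 1, -10/17)
  row 0: subtract 4×row1 = (1, 0, -11/17)
  row 2: subtract -11×row1 = (0, 0, 9/17)
step 3: normalize row 2 (÷9/17) = (0, 0, 1)
  row 0: subtract -11/17×row2 = (1, 0, 0)
  row 1: subtract -10/17×row2 = (0, 1, 0)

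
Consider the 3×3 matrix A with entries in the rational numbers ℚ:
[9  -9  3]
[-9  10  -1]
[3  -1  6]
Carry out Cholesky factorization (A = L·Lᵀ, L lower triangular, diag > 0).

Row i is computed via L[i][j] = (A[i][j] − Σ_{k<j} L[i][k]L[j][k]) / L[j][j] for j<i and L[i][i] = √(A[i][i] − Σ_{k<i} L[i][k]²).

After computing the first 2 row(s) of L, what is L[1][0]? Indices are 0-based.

Step 1: L[0][0] = √(9) = 3.
  L[1][0] = (-9) / L[0][0] = -3.
Step 2: L[1][1] = √(1) = 1.

L[1][0] = -3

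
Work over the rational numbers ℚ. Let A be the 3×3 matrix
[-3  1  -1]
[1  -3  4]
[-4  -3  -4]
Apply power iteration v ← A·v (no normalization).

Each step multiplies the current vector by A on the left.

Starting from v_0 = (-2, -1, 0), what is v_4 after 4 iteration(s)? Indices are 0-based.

v_4 = (-1225, 2401, -379)

v_0 = (-2, -1, 0).
v_1 = A·v_0 = (5, 1, 11).
v_2 = A·v_1 = (-25, 46, -67).
v_3 = A·v_2 = (188, -431, 230).
v_4 = A·v_3 = (-1225, 2401, -379).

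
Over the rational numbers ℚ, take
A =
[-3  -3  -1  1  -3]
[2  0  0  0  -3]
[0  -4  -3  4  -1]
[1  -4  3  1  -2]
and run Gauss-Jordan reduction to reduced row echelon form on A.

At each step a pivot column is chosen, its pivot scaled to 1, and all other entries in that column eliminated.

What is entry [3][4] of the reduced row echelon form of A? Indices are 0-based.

[1] R0 /= -3  ⇒  (1, 1, 1/3, -1/3, 1)
     R1 -= 2·R0  ⇒  (0, -2, -2/3, 2/3, -5)
     R3 -= 1·R0  ⇒  (0, -5, 8/3, 4/3, -3)
[2] R1 /= -2  ⇒  (0, 1, 1/3, -1/3, 5/2)
     R0 -= 1·R1  ⇒  (1, 0, 0, 0, -3/2)
     R2 -= -4·R1  ⇒  (0, 0, -5/3, 8/3, 9)
     R3 -= -5·R1  ⇒  (0, 0, 13/3, -1/3, 19/2)
[3] R2 /= -5/3  ⇒  (0, 0, 1, -8/5, -27/5)
     R1 -= 1/3·R2  ⇒  (0, 1, 0, 1/5, 43/10)
     R3 -= 13/3·R2  ⇒  (0, 0, 0, 33/5, 329/10)
[4] R3 /= 33/5  ⇒  (0, 0, 0, 1, 329/66)
     R1 -= 1/5·R3  ⇒  (0, 1, 0, 0, 109/33)
     R2 -= -8/5·R3  ⇒  (0, 0, 1, 0, 85/33)

M[3][4] = 329/66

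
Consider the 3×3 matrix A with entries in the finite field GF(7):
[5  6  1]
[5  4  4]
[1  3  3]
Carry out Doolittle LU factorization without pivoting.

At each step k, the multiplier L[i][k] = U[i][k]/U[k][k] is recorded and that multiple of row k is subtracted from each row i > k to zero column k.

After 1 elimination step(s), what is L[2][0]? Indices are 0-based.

L[2][0] = 3

k=0: U[0][0]=5
  eliminate (1,0): mult=1, new row 1: (0, 5, 3); set L[1][0]=1
  eliminate (2,0): mult=3, new row 2: (0, 6, 0); set L[2][0]=3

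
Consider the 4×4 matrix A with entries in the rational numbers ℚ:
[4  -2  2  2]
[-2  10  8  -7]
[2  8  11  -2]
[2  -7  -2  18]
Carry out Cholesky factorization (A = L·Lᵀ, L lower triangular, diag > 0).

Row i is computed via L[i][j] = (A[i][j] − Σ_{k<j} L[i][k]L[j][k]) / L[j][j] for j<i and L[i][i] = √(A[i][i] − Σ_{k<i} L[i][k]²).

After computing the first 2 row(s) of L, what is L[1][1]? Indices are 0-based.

L[1][1] = 3

Step 1: L[0][0] = √(4) = 2.
  L[1][0] = (-2) / L[0][0] = -1.
Step 2: L[1][1] = √(9) = 3.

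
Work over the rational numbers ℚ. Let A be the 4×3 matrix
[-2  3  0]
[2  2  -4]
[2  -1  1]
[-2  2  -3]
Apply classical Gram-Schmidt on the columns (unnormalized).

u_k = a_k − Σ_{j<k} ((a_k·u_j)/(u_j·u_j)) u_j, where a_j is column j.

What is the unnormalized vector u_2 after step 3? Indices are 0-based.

u_2 = (15/7, -11/14, 1, -27/14)

Step 1: u_0 = a_0 = (-2, 2, 2, -2).
Step 2: u_1 = a_1 − (-1/2)·u_0 = (2, 3, 0, 1).
Step 3: u_2 = a_2 − (0)·u_0 − (-15/14)·u_1 = (15/7, -11/14, 1, -27/14).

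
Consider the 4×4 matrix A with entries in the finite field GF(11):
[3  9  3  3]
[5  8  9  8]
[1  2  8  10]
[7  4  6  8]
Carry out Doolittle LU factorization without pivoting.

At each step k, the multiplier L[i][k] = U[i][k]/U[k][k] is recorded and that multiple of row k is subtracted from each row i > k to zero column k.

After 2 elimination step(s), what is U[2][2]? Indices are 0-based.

U[2][2] = 8

[col 0] pivot 3
  R1 -= 9*R0 → (0, 4, 4, 3)  (L[1][0] := 9)
  R2 -= 4*R0 → (0, 10, 7, 9)  (L[2][0] := 4)
  R3 -= 6*R0 → (0, 5, 10, 1)  (L[3][0] := 6)
[col 1] pivot 4
  R2 -= 8*R1 → (0, 0, 8, 7)  (L[2][1] := 8)
  R3 -= 4*R1 → (0, 0, 5, 0)  (L[3][1] := 4)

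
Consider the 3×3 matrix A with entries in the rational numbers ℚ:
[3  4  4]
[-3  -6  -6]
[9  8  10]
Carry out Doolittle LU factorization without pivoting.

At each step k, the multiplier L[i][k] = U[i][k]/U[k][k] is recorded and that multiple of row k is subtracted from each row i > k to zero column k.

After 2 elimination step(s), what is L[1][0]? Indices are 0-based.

L[1][0] = -1

k=0: U[0][0]=3
  eliminate (1,0): mult=-1, new row 1: (0, -2, -2); set L[1][0]=-1
  eliminate (2,0): mult=3, new row 2: (0, -4, -2); set L[2][0]=3
k=1: U[1][1]=-2
  eliminate (2,1): mult=2, new row 2: (0, 0, 2); set L[2][1]=2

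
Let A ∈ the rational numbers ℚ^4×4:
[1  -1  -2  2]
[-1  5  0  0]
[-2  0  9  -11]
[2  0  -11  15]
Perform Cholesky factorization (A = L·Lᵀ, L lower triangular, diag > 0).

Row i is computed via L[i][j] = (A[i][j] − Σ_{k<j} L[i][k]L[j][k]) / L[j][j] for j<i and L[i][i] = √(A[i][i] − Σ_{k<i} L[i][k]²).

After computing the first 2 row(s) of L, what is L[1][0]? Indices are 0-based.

L[1][0] = -1

Step 1: L[0][0] = √(1) = 1.
  L[1][0] = (-1) / L[0][0] = -1.
Step 2: L[1][1] = √(4) = 2.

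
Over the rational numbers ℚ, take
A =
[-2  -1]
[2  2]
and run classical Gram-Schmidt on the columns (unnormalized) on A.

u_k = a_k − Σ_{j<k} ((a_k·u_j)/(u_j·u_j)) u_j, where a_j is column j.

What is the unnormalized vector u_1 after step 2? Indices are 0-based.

u_1 = (1/2, 1/2)

Step 1: u_0 = a_0 = (-2, 2).
Step 2: u_1 = a_1 − (3/4)·u_0 = (1/2, 1/2).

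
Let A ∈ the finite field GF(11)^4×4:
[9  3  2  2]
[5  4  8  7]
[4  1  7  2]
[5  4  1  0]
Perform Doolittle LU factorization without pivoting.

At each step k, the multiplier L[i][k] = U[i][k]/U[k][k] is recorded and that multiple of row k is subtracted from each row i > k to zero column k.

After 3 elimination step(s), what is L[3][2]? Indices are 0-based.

k=0: U[0][0]=9
  eliminate (1,0): mult=3, new row 1: (0, 6, 2, 1); set L[1][0]=3
  eliminate (2,0): mult=9, new row 2: (0, 7, 0, 6); set L[2][0]=9
  eliminate (3,0): mult=3, new row 3: (0, 6, 6, 5); set L[3][0]=3
k=1: U[1][1]=6
  eliminate (2,1): mult=3, new row 2: (0, 0, 5, 3); set L[2][1]=3
  eliminate (3,1): mult=1, new row 3: (0, 0, 4, 4); set L[3][1]=1
k=2: U[2][2]=5
  eliminate (3,2): mult=3, new row 3: (0, 0, 0, 6); set L[3][2]=3

L[3][2] = 3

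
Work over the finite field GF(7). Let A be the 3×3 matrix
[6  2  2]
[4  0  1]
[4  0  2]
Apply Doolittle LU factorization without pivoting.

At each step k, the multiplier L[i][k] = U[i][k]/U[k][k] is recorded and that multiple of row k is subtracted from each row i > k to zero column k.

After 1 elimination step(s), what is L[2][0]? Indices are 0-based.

L[2][0] = 3

k=0: U[0][0]=6
  eliminate (1,0): mult=3, new row 1: (0, 1, 2); set L[1][0]=3
  eliminate (2,0): mult=3, new row 2: (0, 1, 3); set L[2][0]=3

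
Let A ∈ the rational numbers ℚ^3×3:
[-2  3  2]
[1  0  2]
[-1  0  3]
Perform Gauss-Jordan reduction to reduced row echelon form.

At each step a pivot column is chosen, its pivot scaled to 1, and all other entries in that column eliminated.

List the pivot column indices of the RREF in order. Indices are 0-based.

step 1: normalize row 0 (÷-2) = (1, -3/2, -1)
  row 1: subtract 1×row0 = (0, 3/2, 3)
  row 2: subtract -1×row0 = (0, -3/2, 2)
step 2: normalize row 1 (÷3/2) = (0, 1, 2)
  row 0: subtract -3/2×row1 = (1, 0, 2)
  row 2: subtract -3/2×row1 = (0, 0, 5)
step 3: normalize row 2 (÷5) = (0, 0, 1)
  row 0: subtract 2×row2 = (1, 0, 0)
  row 1: subtract 2×row2 = (0, 1, 0)

pivot columns: 0, 1, 2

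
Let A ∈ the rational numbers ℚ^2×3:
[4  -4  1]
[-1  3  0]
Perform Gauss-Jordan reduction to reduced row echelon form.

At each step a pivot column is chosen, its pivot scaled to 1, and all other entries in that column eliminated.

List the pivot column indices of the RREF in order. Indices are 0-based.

pivot columns: 0, 1

pivot(0,0)=4: scale R0 → (1, -1, 1/4)
  clear (1,0): R1 −= (-1)R0 → (0, 2, 1/4)
pivot(1,1)=2: scale R1 → (0, 1, 1/8)
  clear (0,1): R0 −= (-1)R1 → (1, 0, 3/8)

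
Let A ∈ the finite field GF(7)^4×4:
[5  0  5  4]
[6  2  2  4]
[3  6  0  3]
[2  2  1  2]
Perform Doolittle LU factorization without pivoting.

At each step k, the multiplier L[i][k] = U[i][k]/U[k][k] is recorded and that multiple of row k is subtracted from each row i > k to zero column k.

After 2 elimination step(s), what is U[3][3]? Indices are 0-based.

Step 1: pivot at (0,0) is 5.
  row1 ← row1 − (4)·row0  ⇒  L[1][0]=4, U row1=(0, 2, 3, 2)
  row2 ← row2 − (2)·row0  ⇒  L[2][0]=2, U row2=(0, 6, 4, 2)
  row3 ← row3 − (6)·row0  ⇒  L[3][0]=6, U row3=(0, 2, 6, 6)
Step 2: pivot at (1,1) is 2.
  row2 ← row2 − (3)·row1  ⇒  L[2][1]=3, U row2=(0, 0, 2, 3)
  row3 ← row3 − (1)·row1  ⇒  L[3][1]=1, U row3=(0, 0, 3, 4)

U[3][3] = 4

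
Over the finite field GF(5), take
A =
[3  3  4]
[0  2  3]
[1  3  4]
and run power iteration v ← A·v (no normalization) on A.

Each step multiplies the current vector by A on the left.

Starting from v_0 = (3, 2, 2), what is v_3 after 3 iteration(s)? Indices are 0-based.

v_3 = (3, 0, 4)

v_0 = (3, 2, 2).
v_1 = A·v_0 = (3, 0, 2).
v_2 = A·v_1 = (2, 1, 1).
v_3 = A·v_2 = (3, 0, 4).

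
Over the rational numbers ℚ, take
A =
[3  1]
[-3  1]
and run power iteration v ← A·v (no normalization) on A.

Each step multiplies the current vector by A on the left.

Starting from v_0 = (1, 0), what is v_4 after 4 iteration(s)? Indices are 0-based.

v_0 = (1, 0).
v_1 = A·v_0 = (3, -3).
v_2 = A·v_1 = (6, -12).
v_3 = A·v_2 = (6, -30).
v_4 = A·v_3 = (-12, -48).

v_4 = (-12, -48)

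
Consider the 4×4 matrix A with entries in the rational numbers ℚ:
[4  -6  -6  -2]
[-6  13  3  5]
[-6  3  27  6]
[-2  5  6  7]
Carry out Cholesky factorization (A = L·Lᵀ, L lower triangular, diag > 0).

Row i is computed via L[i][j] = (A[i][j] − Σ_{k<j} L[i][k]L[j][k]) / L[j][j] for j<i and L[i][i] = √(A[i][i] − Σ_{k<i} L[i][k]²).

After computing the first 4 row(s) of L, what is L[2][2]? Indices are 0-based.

Step 1: L[0][0] = √(4) = 2.
  L[1][0] = (-6) / L[0][0] = -3.
Step 2: L[1][1] = √(4) = 2.
  L[2][0] = (-6) / L[0][0] = -3.
  L[2][1] = (-6) / L[1][1] = -3.
Step 3: L[2][2] = √(9) = 3.
  L[3][0] = (-2) / L[0][0] = -1.
  L[3][1] = (2) / L[1][1] = 1.
  L[3][2] = (6) / L[2][2] = 2.
Step 4: L[3][3] = √(1) = 1.

L[2][2] = 3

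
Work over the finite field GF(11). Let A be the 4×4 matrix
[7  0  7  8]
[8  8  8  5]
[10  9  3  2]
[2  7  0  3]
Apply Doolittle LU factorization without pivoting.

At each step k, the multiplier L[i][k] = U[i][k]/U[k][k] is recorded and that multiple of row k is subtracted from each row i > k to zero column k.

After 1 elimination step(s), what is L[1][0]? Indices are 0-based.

L[1][0] = 9

k=0: U[0][0]=7
  eliminate (1,0): mult=9, new row 1: (0, 8, 0, 10); set L[1][0]=9
  eliminate (2,0): mult=3, new row 2: (0, 9, 4, 0); set L[2][0]=3
  eliminate (3,0): mult=5, new row 3: (0, 7, 9, 7); set L[3][0]=5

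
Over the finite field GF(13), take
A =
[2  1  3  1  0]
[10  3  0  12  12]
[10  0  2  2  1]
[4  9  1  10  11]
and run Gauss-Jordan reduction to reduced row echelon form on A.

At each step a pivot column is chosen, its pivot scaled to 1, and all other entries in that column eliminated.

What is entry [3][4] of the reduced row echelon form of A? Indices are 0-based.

pivot(0,0)=2: scale R0 → (1, 7, 8, 7, 0)
  clear (1,0): R1 −= (10)R0 → (0, 11, 11, 7, 12)
  clear (2,0): R2 −= (10)R0 → (0, 8, 0, 10, 1)
  clear (3,0): R3 −= (4)R0 → (0, 7, 8, 8, 11)
pivot(1,1)=11: scale R1 → (0, 1, 1, 3, 7)
  clear (0,1): R0 −= (7)R1 → (1, 0, 1, 12, 3)
  clear (2,1): R2 −= (8)R1 → (0, 0, 5, 12, 10)
  clear (3,1): R3 −= (7)R1 → (0, 0, 1, 0, 1)
pivot(2,2)=5: scale R2 → (0, 0, 1, 5, 2)
  clear (0,2): R0 −= (1)R2 → (1, 0, 0, 7, 1)
  clear (1,2): R1 −= (1)R2 → (0, 1, 0, 11, 5)
  clear (3,2): R3 −= (1)R2 → (0, 0, 0, 8, 12)
pivot(3,3)=8: scale R3 → (0, 0, 0, 1, 8)
  clear (0,3): R0 −= (7)R3 → (1, 0, 0, 0, 10)
  clear (1,3): R1 −= (11)R3 → (0, 1, 0, 0, 8)
  clear (2,3): R2 −= (5)R3 → (0, 0, 1, 0, 1)

M[3][4] = 8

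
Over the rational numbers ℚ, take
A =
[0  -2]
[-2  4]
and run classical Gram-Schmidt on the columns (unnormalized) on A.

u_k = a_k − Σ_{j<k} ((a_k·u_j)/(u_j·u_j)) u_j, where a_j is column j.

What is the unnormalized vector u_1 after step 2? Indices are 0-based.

Step 1: u_0 = a_0 = (0, -2).
Step 2: u_1 = a_1 − (-2)·u_0 = (-2, 0).

u_1 = (-2, 0)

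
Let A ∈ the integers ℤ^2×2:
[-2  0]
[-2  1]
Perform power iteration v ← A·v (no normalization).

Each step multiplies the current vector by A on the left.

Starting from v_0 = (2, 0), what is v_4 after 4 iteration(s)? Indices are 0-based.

v_0 = (2, 0).
v_1 = A·v_0 = (-4, -4).
v_2 = A·v_1 = (8, 4).
v_3 = A·v_2 = (-16, -12).
v_4 = A·v_3 = (32, 20).

v_4 = (32, 20)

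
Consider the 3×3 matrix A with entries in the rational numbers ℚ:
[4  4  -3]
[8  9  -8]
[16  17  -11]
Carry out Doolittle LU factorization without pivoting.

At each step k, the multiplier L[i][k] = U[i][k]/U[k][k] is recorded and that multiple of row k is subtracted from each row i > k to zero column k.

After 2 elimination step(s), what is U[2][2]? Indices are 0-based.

U[2][2] = 3

Step 1: pivot at (0,0) is 4.
  row1 ← row1 − (2)·row0  ⇒  L[1][0]=2, U row1=(0, 1, -2)
  row2 ← row2 − (4)·row0  ⇒  L[2][0]=4, U row2=(0, 1, 1)
Step 2: pivot at (1,1) is 1.
  row2 ← row2 − (1)·row1  ⇒  L[2][1]=1, U row2=(0, 0, 3)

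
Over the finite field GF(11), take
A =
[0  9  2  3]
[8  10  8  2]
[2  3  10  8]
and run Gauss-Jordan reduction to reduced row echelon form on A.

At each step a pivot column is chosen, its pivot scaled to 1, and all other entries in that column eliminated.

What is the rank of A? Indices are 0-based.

rank = 3

pivot(0,0): swap R0↔R1
pivot(0,0)=8: scale R0 → (1, 4, 1, 3)
  clear (2,0): R2 −= (2)R0 → (0, 6, 8, 2)
pivot(1,1)=9: scale R1 → (0, 1, 10, 4)
  clear (0,1): R0 −= (4)R1 → (1, 0, 5, 9)
  clear (2,1): R2 −= (6)R1 → (0, 0, 3, 0)
pivot(2,2)=3: scale R2 → (0, 0, 1, 0)
  clear (0,2): R0 −= (5)R2 → (1, 0, 0, 9)
  clear (1,2): R1 −= (10)R2 → (0, 1, 0, 4)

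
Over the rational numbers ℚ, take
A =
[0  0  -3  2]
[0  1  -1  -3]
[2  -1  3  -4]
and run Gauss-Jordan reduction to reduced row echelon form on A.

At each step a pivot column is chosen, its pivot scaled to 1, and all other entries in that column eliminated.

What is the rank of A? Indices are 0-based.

[1] R0 <-> R2
[1] R0 /= 2  ⇒  (1, -1/2, 3/2, -2)
[2] R1 /= 1  ⇒  (0, 1, -1, -3)
     R0 -= -1/2·R1  ⇒  (1, 0, 1, -7/2)
[3] R2 /= -3  ⇒  (0, 0, 1, -2/3)
     R0 -= 1·R2  ⇒  (1, 0, 0, -17/6)
     R1 -= -1·R2  ⇒  (0, 1, 0, -11/3)

rank = 3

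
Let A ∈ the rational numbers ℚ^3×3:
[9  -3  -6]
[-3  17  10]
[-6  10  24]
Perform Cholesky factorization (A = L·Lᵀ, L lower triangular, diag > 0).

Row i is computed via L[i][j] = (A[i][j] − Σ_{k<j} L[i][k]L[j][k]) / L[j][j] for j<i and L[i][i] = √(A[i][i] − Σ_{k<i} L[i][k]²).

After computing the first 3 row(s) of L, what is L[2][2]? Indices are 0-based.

L[2][2] = 4

Step 1: L[0][0] = √(9) = 3.
  L[1][0] = (-3) / L[0][0] = -1.
Step 2: L[1][1] = √(16) = 4.
  L[2][0] = (-6) / L[0][0] = -2.
  L[2][1] = (8) / L[1][1] = 2.
Step 3: L[2][2] = √(16) = 4.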